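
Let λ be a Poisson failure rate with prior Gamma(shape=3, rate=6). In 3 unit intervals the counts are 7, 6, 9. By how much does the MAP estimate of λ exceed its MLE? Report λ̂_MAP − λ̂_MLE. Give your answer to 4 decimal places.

MAP − MLE = -4.6667

Σxᵢ = 22. Posterior is Gamma(25, 9); MAP = (25−1)/9 = 24/9 ≈ 2.66667.
MLE = x̄ = 22/3 ≈ 7.33333.
Difference = 24/9 − 22/3 = -14/3 ≈ -4.6667.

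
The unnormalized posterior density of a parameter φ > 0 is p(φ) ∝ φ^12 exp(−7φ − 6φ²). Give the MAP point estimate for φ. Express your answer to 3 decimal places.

φ̂_MAP = 0.750

ℓ'(φ) = 12/φ − 7 − 12φ. Setting this to zero and multiplying by φ: 12φ² + 7φ − 12 = 0.
φ = (−7 + √(7² + 4·12·12)) / (2·12) = (−7 + √625) / 24 = (−7 + 25)/24 = 3/4.
ℓ''(φ) = −12/φ² − 12 < 0, confirming a maximum.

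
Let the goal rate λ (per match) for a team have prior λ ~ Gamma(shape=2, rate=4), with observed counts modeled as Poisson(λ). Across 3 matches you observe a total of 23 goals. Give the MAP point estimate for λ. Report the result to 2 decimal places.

Σxᵢ = 23, n = 3.
Posterior ∝ λe^(−4λ) · λ^23e^(−3λ) = λ^24e^(−7λ), i.e. Gamma(shape=25, rate=7).
The mode of a Gamma(a, b) with a ≥ 1 (shape–rate) is (a−1)/b = 24/7 ≈ 3.43.

λ̂_MAP = 3.43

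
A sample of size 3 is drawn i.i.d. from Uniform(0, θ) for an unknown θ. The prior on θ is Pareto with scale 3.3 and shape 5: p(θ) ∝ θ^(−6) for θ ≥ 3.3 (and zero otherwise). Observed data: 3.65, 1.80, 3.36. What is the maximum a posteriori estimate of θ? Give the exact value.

The Uniform(0, θ) likelihood is θ^(−n) for θ ≥ max(xᵢ), zero otherwise. Here max(xᵢ) = 3.65.
Posterior ∝ θ^(−6) · θ^(−3) = θ^(−9) on θ ≥ max(3.3, 3.65) = 3.65.
This density is strictly decreasing in θ, so the posterior mode lies at the lower boundary of the support.

θ̂_MAP = 3.65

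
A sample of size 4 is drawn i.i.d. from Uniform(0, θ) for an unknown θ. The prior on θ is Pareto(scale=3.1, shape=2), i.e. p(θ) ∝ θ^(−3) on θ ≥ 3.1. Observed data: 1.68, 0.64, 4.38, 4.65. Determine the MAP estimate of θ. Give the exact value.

θ̂_MAP = 4.65

The Uniform(0, θ) likelihood is θ^(−n) for θ ≥ max(xᵢ), zero otherwise. Here max(xᵢ) = 4.65.
Posterior ∝ θ^(−3) · θ^(−4) = θ^(−7) on θ ≥ max(3.1, 4.65) = 4.65.
This density is strictly decreasing in θ, so the posterior mode lies at the lower boundary of the support.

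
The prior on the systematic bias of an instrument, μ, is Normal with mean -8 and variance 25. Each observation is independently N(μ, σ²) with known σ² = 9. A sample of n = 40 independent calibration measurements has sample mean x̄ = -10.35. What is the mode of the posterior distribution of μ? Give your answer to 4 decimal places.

n = 40, x̄ = -10.35.
For a Normal prior and Normal likelihood with known variance, the posterior is Normal; its mode equals its mean, the precision-weighted average.
Prior precision 1/σ₀² = 1/25 = 0.04; data precision n/σ² = 40/9.
μ̂ = (0.04·(-8) + (40/9)·(-10.35)) / (0.04 + 40/9) = (-46.32)/(1009/225) = -10422/1009 ≈ -10.3290.

μ̂_MAP = -10.3290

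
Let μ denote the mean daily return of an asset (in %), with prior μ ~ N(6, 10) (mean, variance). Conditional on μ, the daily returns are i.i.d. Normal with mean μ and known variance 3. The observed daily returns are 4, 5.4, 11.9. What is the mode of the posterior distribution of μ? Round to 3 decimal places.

μ̂_MAP = 7.000

n = 3; x̄ = (4 + 5.4 + 11.9)/3 = 21.3/3 = 7.1.
For a Normal prior and Normal likelihood with known variance, the posterior is Normal; its mode equals its mean, the precision-weighted average.
Prior precision 1/σ₀² = 1/10 = 0.1; data precision n/σ² = 3/3 = 1.
μ̂ = (0.1·6 + 1·7.1) / (0.1 + 1) = 7.7/1.1 = 7.000.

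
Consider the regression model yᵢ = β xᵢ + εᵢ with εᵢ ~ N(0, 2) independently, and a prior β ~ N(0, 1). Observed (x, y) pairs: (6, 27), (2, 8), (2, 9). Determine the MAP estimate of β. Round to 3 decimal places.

β̂_MAP = 4.261

log p(β | y) = −Σ(yᵢ − βxᵢ)²/(2·2) − β²/(2·1) + const.
Setting the derivative to zero: Σxᵢ(yᵢ − βxᵢ)/2 − β/1 = 0, so β = Σxᵢyᵢ / (Σxᵢ² + σ²/τ²).
Σxᵢyᵢ = 6·27 + 2·8 + 2·9 = 196; Σxᵢ² = 44; σ²/τ² = 2.
β̂_MAP = 196 / (44 + 2) = 196/46 ≈ 4.261.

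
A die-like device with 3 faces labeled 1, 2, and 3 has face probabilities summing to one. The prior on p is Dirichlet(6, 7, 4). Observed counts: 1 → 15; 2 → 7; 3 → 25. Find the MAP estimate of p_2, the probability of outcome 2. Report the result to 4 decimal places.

The posterior is Dirichlet(αᵢ + nᵢ) = Dirichlet(21, 14, 29).
For a Dirichlet(a₁,…,a_K) with all aᵢ > 1, the mode has j-th component (aⱼ − 1)/(Σaᵢ − K).
Here Σaᵢ = 64 and K = 3, so p_2 = (14 − 1)/(64 − 3) = 13/61 ≈ 0.2131.

MAP estimate: 0.2131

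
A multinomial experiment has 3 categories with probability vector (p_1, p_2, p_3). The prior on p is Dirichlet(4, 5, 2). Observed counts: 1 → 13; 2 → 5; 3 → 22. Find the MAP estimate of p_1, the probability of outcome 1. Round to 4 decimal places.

The posterior is Dirichlet(αᵢ + nᵢ) = Dirichlet(17, 10, 24).
For a Dirichlet(a₁,…,a_K) with all aᵢ > 1, the mode has j-th component (aⱼ − 1)/(Σaᵢ − K).
Here Σaᵢ = 51 and K = 3, so p_1 = (17 − 1)/(51 − 3) = 16/48 ≈ 0.3333.

MAP estimate: 0.3333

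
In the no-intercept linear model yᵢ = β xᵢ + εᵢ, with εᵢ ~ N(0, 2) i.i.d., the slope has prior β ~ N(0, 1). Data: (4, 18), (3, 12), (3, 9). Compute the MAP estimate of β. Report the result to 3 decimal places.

log p(β | y) = −Σ(yᵢ − βxᵢ)²/(2·2) − β²/(2·1) + const.
Setting the derivative to zero: Σxᵢ(yᵢ − βxᵢ)/2 − β/1 = 0, so β = Σxᵢyᵢ / (Σxᵢ² + σ²/τ²).
Σxᵢyᵢ = 4·18 + 3·12 + 3·9 = 135; Σxᵢ² = 34; σ²/τ² = 2.
β̂_MAP = 135 / (34 + 2) = 135/36 ≈ 3.750.

β̂_MAP = 3.750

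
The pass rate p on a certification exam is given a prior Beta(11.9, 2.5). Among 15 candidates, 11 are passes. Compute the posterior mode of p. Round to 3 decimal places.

p̂_MAP = 0.799

Prior: Beta(11.9, 2.5).
Data: 11 successes in 15 trials. The binomial likelihood contributes p^11(1−p)^4, so the posterior is Beta(11.9+11, 2.5+4) = Beta(22.9, 6.5).
For Beta(a, b) with a, b > 1 the mode is (a−1)/(a+b−2) = 21.9/27.4 ≈ 0.799.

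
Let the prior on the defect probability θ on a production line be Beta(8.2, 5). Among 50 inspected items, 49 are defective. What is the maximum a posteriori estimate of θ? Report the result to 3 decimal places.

Prior: Beta(8.2, 5).
Data: 49 successes in 50 trials. The binomial likelihood contributes θ^49(1−θ)^1, so the posterior is Beta(8.2+49, 5+1) = Beta(57.2, 6).
For Beta(a, b) with a, b > 1 the mode is (a−1)/(a+b−2) = 56.2/61.2 ≈ 0.918.

θ̂_MAP = 0.918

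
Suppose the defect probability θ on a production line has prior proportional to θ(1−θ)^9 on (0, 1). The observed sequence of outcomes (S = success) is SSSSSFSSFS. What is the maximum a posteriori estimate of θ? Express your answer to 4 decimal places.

θ̂_MAP = 0.4500

The prior density ∝ θ(1−θ)^9 is the kernel of Beta(2, 10).
Data: 8 successes in 10 trials (from the sequence). The binomial likelihood contributes θ^8(1−θ)^2, so the posterior is Beta(2+8, 10+2) = Beta(10, 12).
For Beta(a, b) with a, b > 1 the mode is (a−1)/(a+b−2) = 9/20 ≈ 0.4500.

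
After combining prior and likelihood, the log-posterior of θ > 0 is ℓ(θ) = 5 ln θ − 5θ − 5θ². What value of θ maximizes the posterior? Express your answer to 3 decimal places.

ℓ'(θ) = 5/θ − 5 − 10θ. Setting this to zero and multiplying by θ: 10θ² + 5θ − 5 = 0.
θ = (−5 + √(5² + 4·10·5)) / (2·10) = (−5 + √225) / 20 = (−5 + 15)/20 = 1/2.
ℓ''(θ) = −5/θ² − 10 < 0, confirming a maximum.

θ̂_MAP = 0.500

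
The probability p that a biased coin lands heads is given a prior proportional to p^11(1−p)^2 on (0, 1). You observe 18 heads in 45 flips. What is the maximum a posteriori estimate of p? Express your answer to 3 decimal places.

The prior density ∝ p^11(1−p)^2 is the kernel of Beta(12, 3).
Data: 18 successes in 45 trials. The binomial likelihood contributes p^18(1−p)^27, so the posterior is Beta(12+18, 3+27) = Beta(30, 30).
For Beta(a, b) with a, b > 1 the mode is (a−1)/(a+b−2) = 29/58 ≈ 0.500.

p̂_MAP = 0.500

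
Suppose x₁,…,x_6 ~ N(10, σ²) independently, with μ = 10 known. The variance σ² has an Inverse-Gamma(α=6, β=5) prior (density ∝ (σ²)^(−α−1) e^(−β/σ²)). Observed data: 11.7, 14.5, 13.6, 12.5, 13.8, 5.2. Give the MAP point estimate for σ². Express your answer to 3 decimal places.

σ̂²_MAP = 4.492

Sum of squared deviations about the known mean: SS = (11.7−10)² + (14.5−10)² + (13.6−10)² + (12.5−10)² + (13.8−10)² + (5.2−10)² = 79.83.
The Normal likelihood contributes (σ²)^(−n/2) exp(−SS/(2σ²)), so the posterior is Inverse-Gamma(α + n/2, β + SS/2) = Inverse-Gamma(9, 44.915).
The mode of Inverse-Gamma(a, b) is b/(a+1) = 44.915/10 ≈ 4.492.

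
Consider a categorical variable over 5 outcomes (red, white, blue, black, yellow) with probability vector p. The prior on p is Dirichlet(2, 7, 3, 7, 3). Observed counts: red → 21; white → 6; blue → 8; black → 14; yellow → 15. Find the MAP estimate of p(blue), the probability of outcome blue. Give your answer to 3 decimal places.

The posterior is Dirichlet(αᵢ + nᵢ) = Dirichlet(23, 13, 11, 21, 18).
For a Dirichlet(a₁,…,a_K) with all aᵢ > 1, the mode has j-th component (aⱼ − 1)/(Σaᵢ − K).
Here Σaᵢ = 86 and K = 5, so p(blue) = (11 − 1)/(86 − 5) = 10/81 ≈ 0.123.

MAP estimate of p(blue) = 0.123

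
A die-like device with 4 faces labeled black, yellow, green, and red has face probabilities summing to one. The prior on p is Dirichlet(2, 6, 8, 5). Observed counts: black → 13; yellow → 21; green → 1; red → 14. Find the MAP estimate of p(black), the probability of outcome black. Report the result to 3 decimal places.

MAP estimate of p(black) = 0.212

The posterior is Dirichlet(αᵢ + nᵢ) = Dirichlet(15, 27, 9, 19).
For a Dirichlet(a₁,…,a_K) with all aᵢ > 1, the mode has j-th component (aⱼ − 1)/(Σaᵢ − K).
Here Σaᵢ = 70 and K = 4, so p(black) = (15 − 1)/(70 − 4) = 14/66 ≈ 0.212.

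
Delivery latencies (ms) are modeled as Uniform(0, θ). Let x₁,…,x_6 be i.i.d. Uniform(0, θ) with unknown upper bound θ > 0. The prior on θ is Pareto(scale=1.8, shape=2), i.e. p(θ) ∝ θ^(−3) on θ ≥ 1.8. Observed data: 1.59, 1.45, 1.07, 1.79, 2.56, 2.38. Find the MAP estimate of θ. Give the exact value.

θ̂_MAP = 2.56

The Uniform(0, θ) likelihood is θ^(−n) for θ ≥ max(xᵢ), zero otherwise. Here max(xᵢ) = 2.56.
Posterior ∝ θ^(−3) · θ^(−6) = θ^(−9) on θ ≥ max(1.8, 2.56) = 2.56.
This density is strictly decreasing in θ, so the posterior mode lies at the lower boundary of the support.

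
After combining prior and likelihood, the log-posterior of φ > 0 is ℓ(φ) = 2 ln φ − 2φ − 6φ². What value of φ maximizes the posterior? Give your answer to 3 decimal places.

ℓ'(φ) = 2/φ − 2 − 12φ. Setting this to zero and multiplying by φ: 12φ² + 2φ − 2 = 0.
φ = (−2 + √(2² + 4·12·2)) / (2·12) = (−2 + √100) / 24 = (−2 + 10)/24 = 1/3.
ℓ''(φ) = −2/φ² − 12 < 0, confirming a maximum.

φ̂_MAP = 0.333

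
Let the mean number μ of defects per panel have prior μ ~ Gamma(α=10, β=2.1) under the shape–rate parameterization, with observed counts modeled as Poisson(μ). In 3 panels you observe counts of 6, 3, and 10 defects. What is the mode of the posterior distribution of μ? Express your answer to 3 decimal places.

μ̂_MAP = 5.490

Σxᵢ = 6+3+10 = 19, with n = 3.
Posterior ∝ μ^9e^(−2.1μ) · μ^19e^(−3μ) = μ^28e^(−5.1μ), i.e. Gamma(shape=29, rate=5.1).
The mode of a Gamma(a, b) with a ≥ 1 (shape–rate) is (a−1)/b = 28/5.1 ≈ 5.490.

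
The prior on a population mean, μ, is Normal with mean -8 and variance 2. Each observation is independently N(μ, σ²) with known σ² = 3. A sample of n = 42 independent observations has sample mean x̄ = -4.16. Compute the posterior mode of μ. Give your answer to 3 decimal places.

μ̂_MAP = -4.292

n = 42, x̄ = -4.16.
For a Normal prior and Normal likelihood with known variance, the posterior is Normal; its mode equals its mean, the precision-weighted average.
Prior precision 1/σ₀² = 1/2 = 0.5; data precision n/σ² = 42/3 = 14.
μ̂ = (0.5·(-8) + 14·(-4.16)) / (0.5 + 14) = (-62.24)/14.5 = -3112/725 ≈ -4.292.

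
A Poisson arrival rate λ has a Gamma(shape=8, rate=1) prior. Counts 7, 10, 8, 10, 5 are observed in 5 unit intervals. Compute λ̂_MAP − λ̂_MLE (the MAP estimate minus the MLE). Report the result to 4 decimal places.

MAP − MLE = -0.1667

Σxᵢ = 40. Posterior is Gamma(48, 6); MAP = (48−1)/6 = 47/6 ≈ 7.83333.
MLE = x̄ = 40/5 ≈ 8.00000.
Difference = 47/6 − 40/5 = -1/6 ≈ -0.1667.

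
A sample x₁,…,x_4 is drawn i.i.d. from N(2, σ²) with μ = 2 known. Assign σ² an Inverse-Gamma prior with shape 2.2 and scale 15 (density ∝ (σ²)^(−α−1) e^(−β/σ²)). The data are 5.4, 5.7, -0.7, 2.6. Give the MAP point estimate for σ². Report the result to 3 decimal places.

σ̂²_MAP = 6.048

Sum of squared deviations about the known mean: SS = (5.4−2)² + (5.7−2)² + (-0.7−2)² + (2.6−2)² = 32.9.
The Normal likelihood contributes (σ²)^(−n/2) exp(−SS/(2σ²)), so the posterior is Inverse-Gamma(α + n/2, β + SS/2) = Inverse-Gamma(4.2, 31.45).
The mode of Inverse-Gamma(a, b) is b/(a+1) = 31.45/5.2 ≈ 6.048.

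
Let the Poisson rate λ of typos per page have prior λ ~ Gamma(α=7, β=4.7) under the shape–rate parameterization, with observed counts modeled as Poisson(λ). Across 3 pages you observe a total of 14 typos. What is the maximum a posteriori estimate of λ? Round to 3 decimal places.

Σxᵢ = 14, n = 3.
Posterior ∝ λ^6e^(−4.7λ) · λ^14e^(−3λ) = λ^20e^(−7.7λ), i.e. Gamma(shape=21, rate=7.7).
The mode of a Gamma(a, b) with a ≥ 1 (shape–rate) is (a−1)/b = 20/7.7 ≈ 2.597.

λ̂_MAP = 2.597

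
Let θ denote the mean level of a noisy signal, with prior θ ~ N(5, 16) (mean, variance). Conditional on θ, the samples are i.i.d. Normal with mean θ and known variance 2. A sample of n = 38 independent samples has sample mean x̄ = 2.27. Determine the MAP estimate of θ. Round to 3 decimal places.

θ̂_MAP = 2.279

n = 38, x̄ = 2.27.
For a Normal prior and Normal likelihood with known variance, the posterior is Normal; its mode equals its mean, the precision-weighted average.
Prior precision 1/σ₀² = 1/16 = 0.0625; data precision n/σ² = 38/2 = 19.
θ̂ = (0.0625·5 + 19·2.27) / (0.0625 + 19) = 43.4425/19.0625 = 17377/7625 ≈ 2.279.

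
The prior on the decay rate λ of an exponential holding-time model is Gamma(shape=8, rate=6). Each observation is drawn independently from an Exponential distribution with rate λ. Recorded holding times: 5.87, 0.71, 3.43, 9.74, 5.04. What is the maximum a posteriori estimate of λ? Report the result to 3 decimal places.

λ̂_MAP = 0.390

The Exponential(rate=λ) likelihood is ∝ λ^n e^(−λΣtᵢ). Here n = 5 and Σtᵢ = 5.87 + 0.71 + 3.43 + 9.74 + 5.04 = 24.79.
Posterior ∝ λ^7e^(−6λ) · λ^5e^(−24.79λ) = λ^12e^(−30.79λ), i.e. Gamma(13, 30.79).
Mode = (a−1)/b = 12/30.79 ≈ 0.390.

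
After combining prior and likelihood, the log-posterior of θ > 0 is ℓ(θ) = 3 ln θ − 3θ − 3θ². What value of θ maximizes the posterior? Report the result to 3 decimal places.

θ̂_MAP = 0.500

ℓ'(θ) = 3/θ − 3 − 6θ. Setting this to zero and multiplying by θ: 6θ² + 3θ − 3 = 0.
θ = (−3 + √(3² + 4·6·3)) / (2·6) = (−3 + √81) / 12 = (−3 + 9)/12 = 1/2.
ℓ''(θ) = −3/θ² − 6 < 0, confirming a maximum.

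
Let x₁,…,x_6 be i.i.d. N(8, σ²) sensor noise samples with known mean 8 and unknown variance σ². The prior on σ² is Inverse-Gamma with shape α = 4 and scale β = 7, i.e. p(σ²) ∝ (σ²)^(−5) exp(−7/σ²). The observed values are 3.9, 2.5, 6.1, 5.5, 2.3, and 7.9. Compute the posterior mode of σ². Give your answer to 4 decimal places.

Sum of squared deviations about the known mean: SS = (3.9−8)² + (2.5−8)² + (6.1−8)² + (5.5−8)² + (2.3−8)² + (7.9−8)² = 89.42.
The Normal likelihood contributes (σ²)^(−n/2) exp(−SS/(2σ²)), so the posterior is Inverse-Gamma(α + n/2, β + SS/2) = Inverse-Gamma(7, 51.71).
The mode of Inverse-Gamma(a, b) is b/(a+1) = 51.71/8 ≈ 6.4638.

σ̂²_MAP = 6.4638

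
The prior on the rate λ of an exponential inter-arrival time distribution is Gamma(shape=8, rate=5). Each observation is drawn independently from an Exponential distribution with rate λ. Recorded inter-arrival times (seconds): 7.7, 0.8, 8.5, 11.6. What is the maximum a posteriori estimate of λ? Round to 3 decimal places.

The Exponential(rate=λ) likelihood is ∝ λ^n e^(−λΣtᵢ). Here n = 4 and Σtᵢ = 7.7 + 0.8 + 8.5 + 11.6 = 28.6.
Posterior ∝ λ^7e^(−5λ) · λ^4e^(−28.6λ) = λ^11e^(−33.6λ), i.e. Gamma(12, 33.6).
Mode = (a−1)/b = 11/33.6 ≈ 0.327.

λ̂_MAP = 0.327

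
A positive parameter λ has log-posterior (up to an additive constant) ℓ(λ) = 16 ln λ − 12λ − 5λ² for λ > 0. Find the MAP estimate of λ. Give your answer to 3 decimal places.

λ̂_MAP = 0.800

ℓ'(λ) = 16/λ − 12 − 10λ. Setting this to zero and multiplying by λ: 10λ² + 12λ − 16 = 0.
λ = (−12 + √(12² + 4·10·16)) / (2·10) = (−12 + √784) / 20 = (−12 + 28)/20 = 4/5.
ℓ''(λ) = −16/λ² − 10 < 0, confirming a maximum.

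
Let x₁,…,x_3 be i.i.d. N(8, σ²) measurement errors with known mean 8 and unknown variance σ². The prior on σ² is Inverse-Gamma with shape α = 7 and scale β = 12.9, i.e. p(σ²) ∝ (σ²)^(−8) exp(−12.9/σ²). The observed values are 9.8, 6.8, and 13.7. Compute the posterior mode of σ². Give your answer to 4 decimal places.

Sum of squared deviations about the known mean: SS = (9.8−8)² + (6.8−8)² + (13.7−8)² = 37.17.
The Normal likelihood contributes (σ²)^(−n/2) exp(−SS/(2σ²)), so the posterior is Inverse-Gamma(α + n/2, β + SS/2) = Inverse-Gamma(8.5, 31.485).
The mode of Inverse-Gamma(a, b) is b/(a+1) = 31.485/9.5 ≈ 3.3142.

σ̂²_MAP = 3.3142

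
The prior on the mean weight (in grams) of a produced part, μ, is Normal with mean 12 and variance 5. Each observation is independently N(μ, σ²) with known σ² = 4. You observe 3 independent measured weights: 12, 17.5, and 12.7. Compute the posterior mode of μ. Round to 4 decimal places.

n = 3; x̄ = (12 + 17.5 + 12.7)/3 = 42.2/3 = 211/15 ≈ 14.0667.
For a Normal prior and Normal likelihood with known variance, the posterior is Normal; its mode equals its mean, the precision-weighted average.
Prior precision 1/σ₀² = 1/5 = 0.2; data precision n/σ² = 3/4 = 0.75.
μ̂ = (0.2·12 + 0.75·(211/15)) / (0.2 + 0.75) = 12.95/0.95 = 259/19 ≈ 13.6316.

μ̂_MAP = 13.6316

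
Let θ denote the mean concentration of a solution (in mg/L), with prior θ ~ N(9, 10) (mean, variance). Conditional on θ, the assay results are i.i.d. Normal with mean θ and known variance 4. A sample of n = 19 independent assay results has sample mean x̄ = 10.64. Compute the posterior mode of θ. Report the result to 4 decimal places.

n = 19, x̄ = 10.64.
For a Normal prior and Normal likelihood with known variance, the posterior is Normal; its mode equals its mean, the precision-weighted average.
Prior precision 1/σ₀² = 1/10 = 0.1; data precision n/σ² = 19/4 = 4.75.
θ̂ = (0.1·9 + 4.75·10.64) / (0.1 + 4.75) = 51.44/4.85 = 5144/485 ≈ 10.6062.

θ̂_MAP = 10.6062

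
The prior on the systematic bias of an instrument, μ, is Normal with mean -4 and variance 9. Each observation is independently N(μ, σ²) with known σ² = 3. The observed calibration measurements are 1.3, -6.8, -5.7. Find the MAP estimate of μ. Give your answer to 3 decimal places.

n = 3; x̄ = (1.3 + (-6.8) + (-5.7))/3 = -11.2/3 = -56/15 ≈ -3.7333.
For a Normal prior and Normal likelihood with known variance, the posterior is Normal; its mode equals its mean, the precision-weighted average.
Prior precision 1/σ₀² = 1/9; data precision n/σ² = 3/3 = 1.
μ̂ = ((1/9)·(-4) + 1·(-56/15)) / (1/9 + 1) = (-188/45)/(10/9) = -3.760.

μ̂_MAP = -3.760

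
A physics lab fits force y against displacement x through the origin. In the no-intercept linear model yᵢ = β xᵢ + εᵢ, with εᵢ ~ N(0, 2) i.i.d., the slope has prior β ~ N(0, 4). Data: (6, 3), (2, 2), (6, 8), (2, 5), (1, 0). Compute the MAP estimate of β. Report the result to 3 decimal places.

β̂_MAP = 0.982

log p(β | y) = −Σ(yᵢ − βxᵢ)²/(2·2) − β²/(2·4) + const.
Setting the derivative to zero: Σxᵢ(yᵢ − βxᵢ)/2 − β/4 = 0, so β = Σxᵢyᵢ / (Σxᵢ² + σ²/τ²).
Σxᵢyᵢ = 6·3 + 2·2 + 6·8 + 2·5 + 1·0 = 80; Σxᵢ² = 81; σ²/τ² = 0.5.
β̂_MAP = 80 / (81 + 0.5) = 80/81.5 ≈ 0.982.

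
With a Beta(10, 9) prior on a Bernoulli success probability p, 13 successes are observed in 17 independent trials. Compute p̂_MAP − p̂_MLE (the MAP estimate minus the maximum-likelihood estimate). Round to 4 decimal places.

MAP − MLE = -0.1176

Posterior is Beta(23, 13); MAP = (23−1)/(36−2) = 22/34 ≈ 0.64706.
MLE ignores the prior: p̂_MLE = k/n = 13/17 ≈ 0.76471.
Difference = 22/34 − 13/17 = -2/17 ≈ -0.1176.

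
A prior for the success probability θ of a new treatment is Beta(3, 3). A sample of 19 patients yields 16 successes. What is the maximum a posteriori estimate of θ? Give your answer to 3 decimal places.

θ̂_MAP = 0.783

Prior: Beta(3, 3).
Data: 16 successes in 19 trials. The binomial likelihood contributes θ^16(1−θ)^3, so the posterior is Beta(3+16, 3+3) = Beta(19, 6).
For Beta(a, b) with a, b > 1 the mode is (a−1)/(a+b−2) = 18/23 ≈ 0.783.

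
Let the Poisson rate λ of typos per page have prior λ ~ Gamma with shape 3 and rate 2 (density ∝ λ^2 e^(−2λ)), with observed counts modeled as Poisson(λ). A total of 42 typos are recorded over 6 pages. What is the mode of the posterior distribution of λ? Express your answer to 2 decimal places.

Σxᵢ = 42, n = 6.
Posterior ∝ λ^2e^(−2λ) · λ^42e^(−6λ) = λ^44e^(−8λ), i.e. Gamma(shape=45, rate=8).
The mode of a Gamma(a, b) with a ≥ 1 (shape–rate) is (a−1)/b = 44/8 ≈ 5.50.

λ̂_MAP = 5.50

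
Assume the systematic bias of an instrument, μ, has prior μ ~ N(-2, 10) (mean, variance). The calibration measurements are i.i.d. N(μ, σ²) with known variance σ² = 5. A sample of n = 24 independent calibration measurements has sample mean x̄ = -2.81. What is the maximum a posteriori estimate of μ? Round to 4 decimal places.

n = 24, x̄ = -2.81.
For a Normal prior and Normal likelihood with known variance, the posterior is Normal; its mode equals its mean, the precision-weighted average.
Prior precision 1/σ₀² = 1/10 = 0.1; data precision n/σ² = 24/5 = 4.8.
μ̂ = (0.1·(-2) + 4.8·(-2.81)) / (0.1 + 4.8) = (-13.688)/4.9 = -3422/1225 ≈ -2.7935.

μ̂_MAP = -2.7935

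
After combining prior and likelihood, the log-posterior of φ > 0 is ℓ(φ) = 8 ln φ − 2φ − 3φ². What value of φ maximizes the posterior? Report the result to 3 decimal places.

φ̂_MAP = 1.000

ℓ'(φ) = 8/φ − 2 − 6φ. Setting this to zero and multiplying by φ: 6φ² + 2φ − 8 = 0.
φ = (−2 + √(2² + 4·6·8)) / (2·6) = (−2 + √196) / 12 = (−2 + 14)/12 = 1.
ℓ''(φ) = −8/φ² − 6 < 0, confirming a maximum.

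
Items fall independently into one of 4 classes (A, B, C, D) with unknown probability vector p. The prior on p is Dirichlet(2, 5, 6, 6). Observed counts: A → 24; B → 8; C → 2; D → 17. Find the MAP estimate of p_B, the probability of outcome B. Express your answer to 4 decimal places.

The posterior is Dirichlet(αᵢ + nᵢ) = Dirichlet(26, 13, 8, 23).
For a Dirichlet(a₁,…,a_K) with all aᵢ > 1, the mode has j-th component (aⱼ − 1)/(Σaᵢ − K).
Here Σaᵢ = 70 and K = 4, so p_B = (13 − 1)/(70 − 4) = 12/66 ≈ 0.1818.

MAP estimate of p_B = 0.1818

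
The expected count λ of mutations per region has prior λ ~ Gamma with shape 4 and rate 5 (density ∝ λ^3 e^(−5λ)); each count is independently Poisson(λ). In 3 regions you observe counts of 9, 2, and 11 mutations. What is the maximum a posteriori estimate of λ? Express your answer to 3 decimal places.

Σxᵢ = 9+2+11 = 22, with n = 3.
Posterior ∝ λ^3e^(−5λ) · λ^22e^(−3λ) = λ^25e^(−8λ), i.e. Gamma(shape=26, rate=8).
The mode of a Gamma(a, b) with a ≥ 1 (shape–rate) is (a−1)/b = 25/8 ≈ 3.125.

λ̂_MAP = 3.125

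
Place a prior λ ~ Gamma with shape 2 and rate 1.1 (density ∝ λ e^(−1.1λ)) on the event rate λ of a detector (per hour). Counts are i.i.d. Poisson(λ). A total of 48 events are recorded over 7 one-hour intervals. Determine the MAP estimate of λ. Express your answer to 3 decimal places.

Σxᵢ = 48, n = 7.
Posterior ∝ λe^(−1.1λ) · λ^48e^(−7λ) = λ^49e^(−8.1λ), i.e. Gamma(shape=50, rate=8.1).
The mode of a Gamma(a, b) with a ≥ 1 (shape–rate) is (a−1)/b = 49/8.1 ≈ 6.049.

λ̂_MAP = 6.049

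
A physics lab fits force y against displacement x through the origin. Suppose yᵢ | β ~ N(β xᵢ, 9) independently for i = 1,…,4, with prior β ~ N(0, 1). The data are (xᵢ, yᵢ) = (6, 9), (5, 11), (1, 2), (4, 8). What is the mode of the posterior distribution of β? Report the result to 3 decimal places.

log p(β | y) = −Σ(yᵢ − βxᵢ)²/(2·9) − β²/(2·1) + const.
Setting the derivative to zero: Σxᵢ(yᵢ − βxᵢ)/9 − β/1 = 0, so β = Σxᵢyᵢ / (Σxᵢ² + σ²/τ²).
Σxᵢyᵢ = 6·9 + 5·11 + 1·2 + 4·8 = 143; Σxᵢ² = 78; σ²/τ² = 9.
β̂_MAP = 143 / (78 + 9) = 143/87 ≈ 1.644.

β̂_MAP = 1.644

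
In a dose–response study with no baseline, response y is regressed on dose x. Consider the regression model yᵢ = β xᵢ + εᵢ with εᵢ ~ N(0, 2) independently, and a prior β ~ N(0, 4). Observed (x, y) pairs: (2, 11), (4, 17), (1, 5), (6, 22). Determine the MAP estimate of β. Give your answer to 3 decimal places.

log p(β | y) = −Σ(yᵢ − βxᵢ)²/(2·2) − β²/(2·4) + const.
Setting the derivative to zero: Σxᵢ(yᵢ − βxᵢ)/2 − β/4 = 0, so β = Σxᵢyᵢ / (Σxᵢ² + σ²/τ²).
Σxᵢyᵢ = 2·11 + 4·17 + 1·5 + 6·22 = 227; Σxᵢ² = 57; σ²/τ² = 0.5.
β̂_MAP = 227 / (57 + 0.5) = 227/57.5 ≈ 3.948.

β̂_MAP = 3.948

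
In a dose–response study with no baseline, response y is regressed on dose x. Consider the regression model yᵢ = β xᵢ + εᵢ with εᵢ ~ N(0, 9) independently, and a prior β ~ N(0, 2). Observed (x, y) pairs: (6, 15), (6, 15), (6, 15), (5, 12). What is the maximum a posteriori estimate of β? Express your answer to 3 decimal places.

log p(β | y) = −Σ(yᵢ − βxᵢ)²/(2·9) − β²/(2·2) + const.
Setting the derivative to zero: Σxᵢ(yᵢ − βxᵢ)/9 − β/2 = 0, so β = Σxᵢyᵢ / (Σxᵢ² + σ²/τ²).
Σxᵢyᵢ = 6·15 + 6·15 + 6·15 + 5·12 = 330; Σxᵢ² = 133; σ²/τ² = 4.5.
β̂_MAP = 330 / (133 + 4.5) = 330/137.5 ≈ 2.400.

β̂_MAP = 2.400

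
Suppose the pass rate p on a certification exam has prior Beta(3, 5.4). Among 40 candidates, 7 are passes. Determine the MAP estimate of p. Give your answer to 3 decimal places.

Prior: Beta(3, 5.4).
Data: 7 successes in 40 trials. The binomial likelihood contributes p^7(1−p)^33, so the posterior is Beta(3+7, 5.4+33) = Beta(10, 38.4).
For Beta(a, b) with a, b > 1 the mode is (a−1)/(a+b−2) = 9/46.4 ≈ 0.194.

p̂_MAP = 0.194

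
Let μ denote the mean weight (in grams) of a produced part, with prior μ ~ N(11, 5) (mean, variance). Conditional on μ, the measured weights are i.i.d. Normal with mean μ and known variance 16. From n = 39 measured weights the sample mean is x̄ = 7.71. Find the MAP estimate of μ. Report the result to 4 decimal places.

n = 39, x̄ = 7.71.
For a Normal prior and Normal likelihood with known variance, the posterior is Normal; its mode equals its mean, the precision-weighted average.
Prior precision 1/σ₀² = 1/5 = 0.2; data precision n/σ² = 39/16 = 2.4375.
μ̂ = (0.2·11 + 2.4375·7.71) / (0.2 + 2.4375) = 20.993125/2.6375 = 33589/4220 ≈ 7.9595.

μ̂_MAP = 7.9595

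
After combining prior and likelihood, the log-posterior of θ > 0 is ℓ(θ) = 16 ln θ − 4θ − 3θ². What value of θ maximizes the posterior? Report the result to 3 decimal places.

ℓ'(θ) = 16/θ − 4 − 6θ. Setting this to zero and multiplying by θ: 6θ² + 4θ − 16 = 0.
θ = (−4 + √(4² + 4·6·16)) / (2·6) = (−4 + √400) / 12 = (−4 + 20)/12 = 4/3.
ℓ''(θ) = −16/θ² − 6 < 0, confirming a maximum.

θ̂_MAP = 1.333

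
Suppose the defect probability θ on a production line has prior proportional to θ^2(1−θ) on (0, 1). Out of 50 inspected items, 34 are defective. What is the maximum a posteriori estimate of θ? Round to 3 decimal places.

θ̂_MAP = 0.679

The prior density ∝ θ^2(1−θ)^1 is the kernel of Beta(3, 2).
Data: 34 successes in 50 trials. The binomial likelihood contributes θ^34(1−θ)^16, so the posterior is Beta(3+34, 2+16) = Beta(37, 18).
For Beta(a, b) with a, b > 1 the mode is (a−1)/(a+b−2) = 36/53 ≈ 0.679.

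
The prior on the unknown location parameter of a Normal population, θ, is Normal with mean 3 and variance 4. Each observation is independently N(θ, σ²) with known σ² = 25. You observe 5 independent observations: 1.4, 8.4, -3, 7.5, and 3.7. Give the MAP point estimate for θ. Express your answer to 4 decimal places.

θ̂_MAP = 3.2667

n = 5; x̄ = (1.4 + 8.4 + (-3) + 7.5 + 3.7)/5 = 18/5 = 3.6.
For a Normal prior and Normal likelihood with known variance, the posterior is Normal; its mode equals its mean, the precision-weighted average.
Prior precision 1/σ₀² = 1/4 = 0.25; data precision n/σ² = 5/25 = 0.2.
θ̂ = (0.25·3 + 0.2·3.6) / (0.25 + 0.2) = 1.47/0.45 = 49/15 ≈ 3.2667.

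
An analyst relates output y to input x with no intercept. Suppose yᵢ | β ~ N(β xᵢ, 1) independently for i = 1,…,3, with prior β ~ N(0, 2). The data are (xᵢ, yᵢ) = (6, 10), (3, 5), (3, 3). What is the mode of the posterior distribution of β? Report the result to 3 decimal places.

log p(β | y) = −Σ(yᵢ − βxᵢ)²/(2·1) − β²/(2·2) + const.
Setting the derivative to zero: Σxᵢ(yᵢ − βxᵢ)/1 − β/2 = 0, so β = Σxᵢyᵢ / (Σxᵢ² + σ²/τ²).
Σxᵢyᵢ = 6·10 + 3·5 + 3·3 = 84; Σxᵢ² = 54; σ²/τ² = 0.5.
β̂_MAP = 84 / (54 + 0.5) = 84/54.5 ≈ 1.541.

β̂_MAP = 1.541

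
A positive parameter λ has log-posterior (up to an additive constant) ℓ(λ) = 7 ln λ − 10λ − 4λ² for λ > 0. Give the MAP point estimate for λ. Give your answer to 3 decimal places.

λ̂_MAP = 0.500

ℓ'(λ) = 7/λ − 10 − 8λ. Setting this to zero and multiplying by λ: 8λ² + 10λ − 7 = 0.
λ = (−10 + √(10² + 4·8·7)) / (2·8) = (−10 + √324) / 16 = (−10 + 18)/16 = 1/2.
ℓ''(λ) = −7/λ² − 8 < 0, confirming a maximum.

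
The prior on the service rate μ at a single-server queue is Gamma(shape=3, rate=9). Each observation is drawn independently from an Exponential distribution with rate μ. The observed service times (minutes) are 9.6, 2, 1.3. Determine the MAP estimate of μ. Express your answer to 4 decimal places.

μ̂_MAP = 0.2283

The Exponential(rate=μ) likelihood is ∝ μ^n e^(−μΣtᵢ). Here n = 3 and Σtᵢ = 9.6 + 2 + 1.3 = 12.9.
Posterior ∝ μ^2e^(−9μ) · μ^3e^(−12.9μ) = μ^5e^(−21.9μ), i.e. Gamma(6, 21.9).
Mode = (a−1)/b = 5/21.9 ≈ 0.2283.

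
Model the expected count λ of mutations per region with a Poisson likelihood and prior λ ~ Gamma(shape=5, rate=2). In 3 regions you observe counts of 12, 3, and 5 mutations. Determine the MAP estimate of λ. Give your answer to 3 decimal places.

Σxᵢ = 12+3+5 = 20, with n = 3.
Posterior ∝ λ^4e^(−2λ) · λ^20e^(−3λ) = λ^24e^(−5λ), i.e. Gamma(shape=25, rate=5).
The mode of a Gamma(a, b) with a ≥ 1 (shape–rate) is (a−1)/b = 24/5 ≈ 4.800.

λ̂_MAP = 4.800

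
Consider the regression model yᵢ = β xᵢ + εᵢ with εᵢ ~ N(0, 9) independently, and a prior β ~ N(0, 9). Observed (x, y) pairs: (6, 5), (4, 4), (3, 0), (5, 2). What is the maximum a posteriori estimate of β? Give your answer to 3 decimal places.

log p(β | y) = −Σ(yᵢ − βxᵢ)²/(2·9) − β²/(2·9) + const.
Setting the derivative to zero: Σxᵢ(yᵢ − βxᵢ)/9 − β/9 = 0, so β = Σxᵢyᵢ / (Σxᵢ² + σ²/τ²).
Σxᵢyᵢ = 6·5 + 4·4 + 3·0 + 5·2 = 56; Σxᵢ² = 86; σ²/τ² = 1.
β̂_MAP = 56 / (86 + 1) = 56/87 ≈ 0.644.

β̂_MAP = 0.644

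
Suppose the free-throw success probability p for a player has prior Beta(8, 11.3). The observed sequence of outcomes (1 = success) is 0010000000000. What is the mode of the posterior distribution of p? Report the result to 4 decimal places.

p̂_MAP = 0.2640

Prior: Beta(8, 11.3).
Data: 1 success in 13 trials (from the sequence). The binomial likelihood contributes p(1−p)^12, so the posterior is Beta(8+1, 11.3+12) = Beta(9, 23.3).
For Beta(a, b) with a, b > 1 the mode is (a−1)/(a+b−2) = 8/30.3 ≈ 0.2640.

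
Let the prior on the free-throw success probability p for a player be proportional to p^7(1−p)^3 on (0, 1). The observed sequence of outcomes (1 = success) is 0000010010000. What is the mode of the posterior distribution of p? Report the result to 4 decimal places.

The prior density ∝ p^7(1−p)^3 is the kernel of Beta(8, 4).
Data: 2 successes in 13 trials (from the sequence). The binomial likelihood contributes p^2(1−p)^11, so the posterior is Beta(8+2, 4+11) = Beta(10, 15).
For Beta(a, b) with a, b > 1 the mode is (a−1)/(a+b−2) = 9/23 ≈ 0.3913.

p̂_MAP = 0.3913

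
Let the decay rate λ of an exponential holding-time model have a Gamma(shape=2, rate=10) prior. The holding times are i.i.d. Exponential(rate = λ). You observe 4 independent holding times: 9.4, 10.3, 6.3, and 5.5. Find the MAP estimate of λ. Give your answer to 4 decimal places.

λ̂_MAP = 0.1205

The Exponential(rate=λ) likelihood is ∝ λ^n e^(−λΣtᵢ). Here n = 4 and Σtᵢ = 9.4 + 10.3 + 6.3 + 5.5 = 31.5.
Posterior ∝ λe^(−10λ) · λ^4e^(−31.5λ) = λ^5e^(−41.5λ), i.e. Gamma(6, 41.5).
Mode = (a−1)/b = 5/41.5 ≈ 0.1205.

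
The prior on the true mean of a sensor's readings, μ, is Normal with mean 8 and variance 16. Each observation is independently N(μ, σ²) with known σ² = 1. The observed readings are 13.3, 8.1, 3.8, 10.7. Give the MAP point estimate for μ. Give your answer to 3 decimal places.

n = 4; x̄ = (13.3 + 8.1 + 3.8 + 10.7)/4 = 35.9/4 = 8.975.
For a Normal prior and Normal likelihood with known variance, the posterior is Normal; its mode equals its mean, the precision-weighted average.
Prior precision 1/σ₀² = 1/16 = 0.0625; data precision n/σ² = 4/1 = 4.
μ̂ = (0.0625·8 + 4·8.975) / (0.0625 + 4) = 36.4/4.0625 = 8.960.

μ̂_MAP = 8.960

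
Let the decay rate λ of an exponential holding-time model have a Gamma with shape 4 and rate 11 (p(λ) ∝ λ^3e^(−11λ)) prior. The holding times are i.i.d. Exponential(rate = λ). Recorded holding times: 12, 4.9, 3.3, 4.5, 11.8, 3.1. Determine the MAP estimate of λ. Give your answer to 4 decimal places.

The Exponential(rate=λ) likelihood is ∝ λ^n e^(−λΣtᵢ). Here n = 6 and Σtᵢ = 12 + 4.9 + 3.3 + 4.5 + 11.8 + 3.1 = 39.6.
Posterior ∝ λ^3e^(−11λ) · λ^6e^(−39.6λ) = λ^9e^(−50.6λ), i.e. Gamma(10, 50.6).
Mode = (a−1)/b = 9/50.6 ≈ 0.1779.

λ̂_MAP = 0.1779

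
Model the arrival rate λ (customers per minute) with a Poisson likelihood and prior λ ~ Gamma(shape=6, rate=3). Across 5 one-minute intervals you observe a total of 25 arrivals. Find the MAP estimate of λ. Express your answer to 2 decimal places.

Σxᵢ = 25, n = 5.
Posterior ∝ λ^5e^(−3λ) · λ^25e^(−5λ) = λ^30e^(−8λ), i.e. Gamma(shape=31, rate=8).
The mode of a Gamma(a, b) with a ≥ 1 (shape–rate) is (a−1)/b = 30/8 ≈ 3.75.

λ̂_MAP = 3.75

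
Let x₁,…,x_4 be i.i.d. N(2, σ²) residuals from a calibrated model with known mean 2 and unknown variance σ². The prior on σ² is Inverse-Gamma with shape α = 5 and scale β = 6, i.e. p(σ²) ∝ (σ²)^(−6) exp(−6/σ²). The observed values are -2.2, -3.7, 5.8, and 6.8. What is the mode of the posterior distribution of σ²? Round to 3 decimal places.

Sum of squared deviations about the known mean: SS = (-2.2−2)² + (-3.7−2)² + (5.8−2)² + (6.8−2)² = 87.61.
The Normal likelihood contributes (σ²)^(−n/2) exp(−SS/(2σ²)), so the posterior is Inverse-Gamma(α + n/2, β + SS/2) = Inverse-Gamma(7, 49.805).
The mode of Inverse-Gamma(a, b) is b/(a+1) = 49.805/8 ≈ 6.226.

σ̂²_MAP = 6.226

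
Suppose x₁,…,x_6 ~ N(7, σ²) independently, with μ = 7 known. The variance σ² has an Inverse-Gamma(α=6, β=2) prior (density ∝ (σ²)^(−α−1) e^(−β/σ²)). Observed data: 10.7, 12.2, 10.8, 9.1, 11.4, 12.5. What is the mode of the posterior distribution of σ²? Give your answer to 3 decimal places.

Sum of squared deviations about the known mean: SS = (10.7−7)² + (12.2−7)² + (10.8−7)² + (9.1−7)² + (11.4−7)² + (12.5−7)² = 109.19.
The Normal likelihood contributes (σ²)^(−n/2) exp(−SS/(2σ²)), so the posterior is Inverse-Gamma(α + n/2, β + SS/2) = Inverse-Gamma(9, 56.595).
The mode of Inverse-Gamma(a, b) is b/(a+1) = 56.595/10 ≈ 5.660.

σ̂²_MAP = 5.660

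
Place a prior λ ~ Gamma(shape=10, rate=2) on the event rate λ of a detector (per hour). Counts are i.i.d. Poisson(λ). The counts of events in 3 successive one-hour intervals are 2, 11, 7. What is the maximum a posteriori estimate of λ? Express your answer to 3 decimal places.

Σxᵢ = 2+11+7 = 20, with n = 3.
Posterior ∝ λ^9e^(−2λ) · λ^20e^(−3λ) = λ^29e^(−5λ), i.e. Gamma(shape=30, rate=5).
The mode of a Gamma(a, b) with a ≥ 1 (shape–rate) is (a−1)/b = 29/5 ≈ 5.800.

λ̂_MAP = 5.800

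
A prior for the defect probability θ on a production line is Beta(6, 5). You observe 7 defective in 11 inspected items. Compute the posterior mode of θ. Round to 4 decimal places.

θ̂_MAP = 0.6000

Prior: Beta(6, 5).
Data: 7 successes in 11 trials. The binomial likelihood contributes θ^7(1−θ)^4, so the posterior is Beta(6+7, 5+4) = Beta(13, 9).
For Beta(a, b) with a, b > 1 the mode is (a−1)/(a+b−2) = 12/20 ≈ 0.6000.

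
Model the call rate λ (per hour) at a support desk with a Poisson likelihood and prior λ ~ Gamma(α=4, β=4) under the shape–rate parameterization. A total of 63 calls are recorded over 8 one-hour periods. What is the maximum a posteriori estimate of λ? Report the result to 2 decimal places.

Σxᵢ = 63, n = 8.
Posterior ∝ λ^3e^(−4λ) · λ^63e^(−8λ) = λ^66e^(−12λ), i.e. Gamma(shape=67, rate=12).
The mode of a Gamma(a, b) with a ≥ 1 (shape–rate) is (a−1)/b = 66/12 ≈ 5.50.

λ̂_MAP = 5.50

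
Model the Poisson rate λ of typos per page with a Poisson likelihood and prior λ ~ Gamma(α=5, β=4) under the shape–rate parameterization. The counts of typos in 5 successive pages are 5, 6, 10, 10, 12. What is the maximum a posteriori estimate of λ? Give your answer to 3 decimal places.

λ̂_MAP = 5.222

Σxᵢ = 5+6+10+10+12 = 43, with n = 5.
Posterior ∝ λ^4e^(−4λ) · λ^43e^(−5λ) = λ^47e^(−9λ), i.e. Gamma(shape=48, rate=9).
The mode of a Gamma(a, b) with a ≥ 1 (shape–rate) is (a−1)/b = 47/9 ≈ 5.222.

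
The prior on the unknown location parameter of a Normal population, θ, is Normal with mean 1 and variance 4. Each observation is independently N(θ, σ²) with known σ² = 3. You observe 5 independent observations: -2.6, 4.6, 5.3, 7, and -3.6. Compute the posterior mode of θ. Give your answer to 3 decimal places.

n = 5; x̄ = ((-2.6) + 4.6 + 5.3 + 7 + (-3.6))/5 = 10.7/5 = 2.14.
For a Normal prior and Normal likelihood with known variance, the posterior is Normal; its mode equals its mean, the precision-weighted average.
Prior precision 1/σ₀² = 1/4 = 0.25; data precision n/σ² = 5/3.
θ̂ = (0.25·1 + (5/3)·2.14) / (0.25 + 5/3) = (229/60)/(23/12) = 229/115 ≈ 1.991.

θ̂_MAP = 1.991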